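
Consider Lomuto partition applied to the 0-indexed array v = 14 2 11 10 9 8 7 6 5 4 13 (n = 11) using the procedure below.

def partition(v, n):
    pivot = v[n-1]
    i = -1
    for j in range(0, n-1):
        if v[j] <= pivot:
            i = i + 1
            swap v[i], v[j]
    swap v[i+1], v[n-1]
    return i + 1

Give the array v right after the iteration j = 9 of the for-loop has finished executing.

2 11 10 9 8 7 6 5 4 14 13

pivot=13, i=-1
j=0: 14>13, skip
j=1: 2≤13, i=0, swap(0,1) ⇒ 2 14 11 10 9 8 7 6 5 4 13
j=2: 11≤13, i=1, swap(1,2) ⇒ 2 11 14 10 9 8 7 6 5 4 13
j=3: 10≤13, i=2, swap(2,3) ⇒ 2 11 10 14 9 8 7 6 5 4 13
j=4: 9≤13, i=3, swap(3,4) ⇒ 2 11 10 9 14 8 7 6 5 4 13
j=5: 8≤13, i=4, swap(4,5) ⇒ 2 11 10 9 8 14 7 6 5 4 13
j=6: 7≤13, i=5, swap(5,6) ⇒ 2 11 10 9 8 7 14 6 5 4 13
j=7: 6≤13, i=6, swap(6,7) ⇒ 2 11 10 9 8 7 6 14 5 4 13
j=8: 5≤13, i=7, swap(7,8) ⇒ 2 11 10 9 8 7 6 5 14 4 13
j=9: 4≤13, i=8, swap(8,9) ⇒ 2 11 10 9 8 7 6 5 4 14 13
(after j=9) v = 2 11 10 9 8 7 6 5 4 14 13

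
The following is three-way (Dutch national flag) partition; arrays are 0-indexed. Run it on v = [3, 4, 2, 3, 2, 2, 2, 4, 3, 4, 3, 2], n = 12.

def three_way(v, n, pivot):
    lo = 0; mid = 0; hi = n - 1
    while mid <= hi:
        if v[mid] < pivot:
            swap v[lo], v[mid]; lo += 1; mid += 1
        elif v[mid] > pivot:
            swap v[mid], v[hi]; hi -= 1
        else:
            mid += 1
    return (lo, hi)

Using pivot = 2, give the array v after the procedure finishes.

[2, 2, 2, 2, 2, 3, 4, 3, 4, 3, 4, 3]

lo=0 mid=0 hi=11
3>2: swap(0,11), hi=10 ⇒ [2, 4, 2, 3, 2, 2, 2, 4, 3, 4, 3, 3]
2=2: mid=1
4>2: swap(1,10), hi=9 ⇒ [2, 3, 2, 3, 2, 2, 2, 4, 3, 4, 4, 3]
3>2: swap(1,9), hi=8 ⇒ [2, 4, 2, 3, 2, 2, 2, 4, 3, 3, 4, 3]
4>2: swap(1,8), hi=7 ⇒ [2, 3, 2, 3, 2, 2, 2, 4, 4, 3, 4, 3]
3>2: swap(1,7), hi=6 ⇒ [2, 4, 2, 3, 2, 2, 2, 3, 4, 3, 4, 3]
4>2: swap(1,6), hi=5 ⇒ [2, 2, 2, 3, 2, 2, 4, 3, 4, 3, 4, 3]
2=2: mid=2
2=2: mid=3
3>2: swap(3,5), hi=4 ⇒ [2, 2, 2, 2, 2, 3, 4, 3, 4, 3, 4, 3]
2=2: mid=4
2=2: mid=5
done. lo=0 hi=4; v=[2, 2, 2, 2, 2, 3, 4, 3, 4, 3, 4, 3]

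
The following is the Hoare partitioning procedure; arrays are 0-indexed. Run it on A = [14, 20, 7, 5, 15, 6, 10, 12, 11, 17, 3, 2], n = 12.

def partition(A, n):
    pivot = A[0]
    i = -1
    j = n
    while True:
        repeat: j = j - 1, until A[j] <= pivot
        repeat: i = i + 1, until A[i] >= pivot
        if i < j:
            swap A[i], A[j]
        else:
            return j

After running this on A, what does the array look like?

[2, 3, 7, 5, 11, 6, 10, 12, 15, 17, 20, 14]

pivot=14
j stops at 11 (2), i stops at 0 (14); swap ⇒ [2, 20, 7, 5, 15, 6, 10, 12, 11, 17, 3, 14]
j stops at 10 (3), i stops at 1 (20); swap ⇒ [2, 3, 7, 5, 15, 6, 10, 12, 11, 17, 20, 14]
j stops at 8 (11), i stops at 4 (15); swap ⇒ [2, 3, 7, 5, 11, 6, 10, 12, 15, 17, 20, 14]
j stops at 7, i stops at 8; i≥j ⇒ return 7. A=[2, 3, 7, 5, 11, 6, 10, 12, 15, 17, 20, 14]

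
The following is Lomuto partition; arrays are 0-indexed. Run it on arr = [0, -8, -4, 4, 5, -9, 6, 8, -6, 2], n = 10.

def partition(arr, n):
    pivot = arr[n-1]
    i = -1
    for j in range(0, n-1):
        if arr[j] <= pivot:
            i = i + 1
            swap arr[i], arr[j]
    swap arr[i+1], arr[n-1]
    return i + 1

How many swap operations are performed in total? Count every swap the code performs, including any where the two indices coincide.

6

pivot=2, i=-1
j=0: 0≤2, i=0, swap(0,0) ⇒ [0, -8, -4, 4, 5, -9, 6, 8, -6, 2]
j=1: -8≤2, i=1, swap(1,1) ⇒ [0, -8, -4, 4, 5, -9, 6, 8, -6, 2]
j=2: -4≤2, i=2, swap(2,2) ⇒ [0, -8, -4, 4, 5, -9, 6, 8, -6, 2]
j=3: 4>2, skip
j=4: 5>2, skip
j=5: -9≤2, i=3, swap(3,5) ⇒ [0, -8, -4, -9, 5, 4, 6, 8, -6, 2]
j=6: 6>2, skip
j=7: 8>2, skip
j=8: -6≤2, i=4, swap(4,8) ⇒ [0, -8, -4, -9, -6, 4, 6, 8, 5, 2]
swap(5,9) ⇒ [0, -8, -4, -9, -6, 2, 6, 8, 5, 4]; return 5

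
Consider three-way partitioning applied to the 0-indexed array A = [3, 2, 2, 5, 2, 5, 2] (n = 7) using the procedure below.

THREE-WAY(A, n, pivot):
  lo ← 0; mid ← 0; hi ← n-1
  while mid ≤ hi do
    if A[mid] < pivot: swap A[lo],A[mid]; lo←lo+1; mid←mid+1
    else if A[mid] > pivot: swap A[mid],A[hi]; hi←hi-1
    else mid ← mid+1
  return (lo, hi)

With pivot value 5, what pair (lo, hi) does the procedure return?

(5, 6)

pivot = 5; lo=0, mid=0, hi=6
A[mid]=3<5: swap A[0],A[0]; lo=1,mid=1 → [3, 2, 2, 5, 2, 5, 2]
A[mid]=2<5: swap A[1],A[1]; lo=2,mid=2 → [3, 2, 2, 5, 2, 5, 2]
A[mid]=2<5: swap A[2],A[2]; lo=3,mid=3 → [3, 2, 2, 5, 2, 5, 2]
A[mid]=5=5: mid=4
A[mid]=2<5: swap A[3],A[4]; lo=4,mid=5 → [3, 2, 2, 2, 5, 5, 2]
A[mid]=5=5: mid=6
A[mid]=2<5: swap A[4],A[6]; lo=5,mid=7 → [3, 2, 2, 2, 2, 5, 5]
end: lo=5, hi=6; A = [3, 2, 2, 2, 2, 5, 5]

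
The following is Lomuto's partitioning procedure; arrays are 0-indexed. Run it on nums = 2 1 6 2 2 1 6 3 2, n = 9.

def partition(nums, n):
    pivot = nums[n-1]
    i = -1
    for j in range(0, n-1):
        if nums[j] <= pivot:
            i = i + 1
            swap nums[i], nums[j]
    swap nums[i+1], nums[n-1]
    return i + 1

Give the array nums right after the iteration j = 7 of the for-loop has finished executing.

pivot=2, i=-1
j=0: 2≤2, i=0, swap(0,0) ⇒ 2 1 6 2 2 1 6 3 2
j=1: 1≤2, i=1, swap(1,1) ⇒ 2 1 6 2 2 1 6 3 2
j=2: 6>2, skip
j=3: 2≤2, i=2, swap(2,3) ⇒ 2 1 2 6 2 1 6 3 2
j=4: 2≤2, i=3, swap(3,4) ⇒ 2 1 2 2 6 1 6 3 2
j=5: 1≤2, i=4, swap(4,5) ⇒ 2 1 2 2 1 6 6 3 2
j=6: 6>2, skip
j=7: 3>2, skip
(after j=7) nums = 2 1 2 2 1 6 6 3 2

2 1 2 2 1 6 6 3 2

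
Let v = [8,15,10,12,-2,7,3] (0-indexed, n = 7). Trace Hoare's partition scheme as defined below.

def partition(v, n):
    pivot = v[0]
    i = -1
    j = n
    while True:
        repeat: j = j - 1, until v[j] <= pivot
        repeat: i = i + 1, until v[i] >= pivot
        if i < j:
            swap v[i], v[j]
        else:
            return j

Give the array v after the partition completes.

[3,7,-2,12,10,15,8]

pivot=8
j stops at 6 (3), i stops at 0 (8); swap ⇒ [3,15,10,12,-2,7,8]
j stops at 5 (7), i stops at 1 (15); swap ⇒ [3,7,10,12,-2,15,8]
j stops at 4 (-2), i stops at 2 (10); swap ⇒ [3,7,-2,12,10,15,8]
j stops at 2, i stops at 3; i≥j ⇒ return 2. v=[3,7,-2,12,10,15,8]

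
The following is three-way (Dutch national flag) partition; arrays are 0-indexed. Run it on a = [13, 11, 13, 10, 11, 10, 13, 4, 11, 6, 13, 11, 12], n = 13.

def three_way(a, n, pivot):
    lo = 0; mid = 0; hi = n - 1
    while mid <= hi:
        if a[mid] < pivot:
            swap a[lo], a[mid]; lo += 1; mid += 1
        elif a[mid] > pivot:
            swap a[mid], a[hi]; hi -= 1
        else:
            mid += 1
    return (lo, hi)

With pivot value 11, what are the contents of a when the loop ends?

[6, 10, 10, 4, 11, 11, 11, 11, 13, 13, 13, 12, 13]

pivot = 11; lo=0, mid=0, hi=12
a[mid]=13>11: swap a[0],a[12]; hi=11 → [12, 11, 13, 10, 11, 10, 13, 4, 11, 6, 13, 11, 13]
a[mid]=12>11: swap a[0],a[11]; hi=10 → [11, 11, 13, 10, 11, 10, 13, 4, 11, 6, 13, 12, 13]
a[mid]=11=11: mid=1
a[mid]=11=11: mid=2
a[mid]=13>11: swap a[2],a[10]; hi=9 → [11, 11, 13, 10, 11, 10, 13, 4, 11, 6, 13, 12, 13]
a[mid]=13>11: swap a[2],a[9]; hi=8 → [11, 11, 6, 10, 11, 10, 13, 4, 11, 13, 13, 12, 13]
a[mid]=6<11: swap a[0],a[2]; lo=1,mid=3 → [6, 11, 11, 10, 11, 10, 13, 4, 11, 13, 13, 12, 13]
a[mid]=10<11: swap a[1],a[3]; lo=2,mid=4 → [6, 10, 11, 11, 11, 10, 13, 4, 11, 13, 13, 12, 13]
a[mid]=11=11: mid=5
a[mid]=10<11: swap a[2],a[5]; lo=3,mid=6 → [6, 10, 10, 11, 11, 11, 13, 4, 11, 13, 13, 12, 13]
a[mid]=13>11: swap a[6],a[8]; hi=7 → [6, 10, 10, 11, 11, 11, 11, 4, 13, 13, 13, 12, 13]
a[mid]=11=11: mid=7
a[mid]=4<11: swap a[3],a[7]; lo=4,mid=8 → [6, 10, 10, 4, 11, 11, 11, 11, 13, 13, 13, 12, 13]
end: lo=4, hi=7; a = [6, 10, 10, 4, 11, 11, 11, 11, 13, 13, 13, 12, 13]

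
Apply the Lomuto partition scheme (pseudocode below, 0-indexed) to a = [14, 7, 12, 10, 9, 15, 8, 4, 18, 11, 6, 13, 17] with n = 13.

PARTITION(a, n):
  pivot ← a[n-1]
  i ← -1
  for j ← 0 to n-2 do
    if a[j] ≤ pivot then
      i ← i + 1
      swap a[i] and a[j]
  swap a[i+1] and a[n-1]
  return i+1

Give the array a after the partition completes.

pivot = a[12] = 17; i = -1
j=0: a[0]=14 ≤ 17 → i=0, swap a[0],a[0] (no change) → [14, 7, 12, 10, 9, 15, 8, 4, 18, 11, 6, 13, 17]
j=1: a[1]=7 ≤ 17 → i=1, swap a[1],a[1] (no change) → [14, 7, 12, 10, 9, 15, 8, 4, 18, 11, 6, 13, 17]
j=2: a[2]=12 ≤ 17 → i=2, swap a[2],a[2] (no change) → [14, 7, 12, 10, 9, 15, 8, 4, 18, 11, 6, 13, 17]
j=3: a[3]=10 ≤ 17 → i=3, swap a[3],a[3] (no change) → [14, 7, 12, 10, 9, 15, 8, 4, 18, 11, 6, 13, 17]
j=4: a[4]=9 ≤ 17 → i=4, swap a[4],a[4] (no change) → [14, 7, 12, 10, 9, 15, 8, 4, 18, 11, 6, 13, 17]
j=5: a[5]=15 ≤ 17 → i=5, swap a[5],a[5] (no change) → [14, 7, 12, 10, 9, 15, 8, 4, 18, 11, 6, 13, 17]
j=6: a[6]=8 ≤ 17 → i=6, swap a[6],a[6] (no change) → [14, 7, 12, 10, 9, 15, 8, 4, 18, 11, 6, 13, 17]
j=7: a[7]=4 ≤ 17 → i=7, swap a[7],a[7] (no change) → [14, 7, 12, 10, 9, 15, 8, 4, 18, 11, 6, 13, 17]
j=8: a[8]=18 > 17 → no swap
j=9: a[9]=11 ≤ 17 → i=8, swap a[8],a[9] → [14, 7, 12, 10, 9, 15, 8, 4, 11, 18, 6, 13, 17]
j=10: a[10]=6 ≤ 17 → i=9, swap a[9],a[10] → [14, 7, 12, 10, 9, 15, 8, 4, 11, 6, 18, 13, 17]
j=11: a[11]=13 ≤ 17 → i=10, swap a[10],a[11] → [14, 7, 12, 10, 9, 15, 8, 4, 11, 6, 13, 18, 17]
final swap a[11],a[12] → [14, 7, 12, 10, 9, 15, 8, 4, 11, 6, 13, 17, 18]; return 11

[14, 7, 12, 10, 9, 15, 8, 4, 11, 6, 13, 17, 18]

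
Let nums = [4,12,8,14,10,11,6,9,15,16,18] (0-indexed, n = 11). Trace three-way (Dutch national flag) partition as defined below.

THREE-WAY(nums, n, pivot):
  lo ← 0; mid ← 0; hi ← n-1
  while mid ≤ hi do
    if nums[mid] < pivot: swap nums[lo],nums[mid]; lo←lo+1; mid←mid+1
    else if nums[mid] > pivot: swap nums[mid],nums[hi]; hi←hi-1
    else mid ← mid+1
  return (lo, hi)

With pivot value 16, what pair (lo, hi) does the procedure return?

pivot = 16; lo=0, mid=0, hi=10
nums[mid]=4<16: swap nums[0],nums[0]; lo=1,mid=1 → [4,12,8,14,10,11,6,9,15,16,18]
nums[mid]=12<16: swap nums[1],nums[1]; lo=2,mid=2 → [4,12,8,14,10,11,6,9,15,16,18]
nums[mid]=8<16: swap nums[2],nums[2]; lo=3,mid=3 → [4,12,8,14,10,11,6,9,15,16,18]
nums[mid]=14<16: swap nums[3],nums[3]; lo=4,mid=4 → [4,12,8,14,10,11,6,9,15,16,18]
nums[mid]=10<16: swap nums[4],nums[4]; lo=5,mid=5 → [4,12,8,14,10,11,6,9,15,16,18]
nums[mid]=11<16: swap nums[5],nums[5]; lo=6,mid=6 → [4,12,8,14,10,11,6,9,15,16,18]
nums[mid]=6<16: swap nums[6],nums[6]; lo=7,mid=7 → [4,12,8,14,10,11,6,9,15,16,18]
nums[mid]=9<16: swap nums[7],nums[7]; lo=8,mid=8 → [4,12,8,14,10,11,6,9,15,16,18]
nums[mid]=15<16: swap nums[8],nums[8]; lo=9,mid=9 → [4,12,8,14,10,11,6,9,15,16,18]
nums[mid]=16=16: mid=10
nums[mid]=18>16: swap nums[10],nums[10]; hi=9 → [4,12,8,14,10,11,6,9,15,16,18]
end: lo=9, hi=9; nums = [4,12,8,14,10,11,6,9,15,16,18]

(9, 9)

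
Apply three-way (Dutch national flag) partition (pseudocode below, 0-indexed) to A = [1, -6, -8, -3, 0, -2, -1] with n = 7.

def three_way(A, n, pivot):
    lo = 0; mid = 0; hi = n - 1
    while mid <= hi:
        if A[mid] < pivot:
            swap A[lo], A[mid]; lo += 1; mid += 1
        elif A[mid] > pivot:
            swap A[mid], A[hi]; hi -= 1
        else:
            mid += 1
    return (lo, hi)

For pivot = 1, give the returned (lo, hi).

pivot = 1; lo=0, mid=0, hi=6
A[mid]=1=1: mid=1
A[mid]=-6<1: swap A[0],A[1]; lo=1,mid=2 → [-6, 1, -8, -3, 0, -2, -1]
A[mid]=-8<1: swap A[1],A[2]; lo=2,mid=3 → [-6, -8, 1, -3, 0, -2, -1]
A[mid]=-3<1: swap A[2],A[3]; lo=3,mid=4 → [-6, -8, -3, 1, 0, -2, -1]
A[mid]=0<1: swap A[3],A[4]; lo=4,mid=5 → [-6, -8, -3, 0, 1, -2, -1]
A[mid]=-2<1: swap A[4],A[5]; lo=5,mid=6 → [-6, -8, -3, 0, -2, 1, -1]
A[mid]=-1<1: swap A[5],A[6]; lo=6,mid=7 → [-6, -8, -3, 0, -2, -1, 1]
end: lo=6, hi=6; A = [-6, -8, -3, 0, -2, -1, 1]

(6, 6)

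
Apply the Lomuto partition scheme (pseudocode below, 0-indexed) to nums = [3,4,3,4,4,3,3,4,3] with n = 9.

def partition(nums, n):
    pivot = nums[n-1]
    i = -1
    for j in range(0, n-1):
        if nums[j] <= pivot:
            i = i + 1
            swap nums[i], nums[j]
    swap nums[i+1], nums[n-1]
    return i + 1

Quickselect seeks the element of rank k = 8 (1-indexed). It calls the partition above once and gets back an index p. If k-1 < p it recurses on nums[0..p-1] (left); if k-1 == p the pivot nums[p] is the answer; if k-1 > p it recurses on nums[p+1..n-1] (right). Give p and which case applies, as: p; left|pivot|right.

pivot = nums[8] = 3; i = -1
j=0: nums[0]=3 ≤ 3 → i=0, swap nums[0],nums[0] (no change) → [3,4,3,4,4,3,3,4,3]
j=1: nums[1]=4 > 3 → no swap
j=2: nums[2]=3 ≤ 3 → i=1, swap nums[1],nums[2] → [3,3,4,4,4,3,3,4,3]
j=3: nums[3]=4 > 3 → no swap
j=4: nums[4]=4 > 3 → no swap
j=5: nums[5]=3 ≤ 3 → i=2, swap nums[2],nums[5] → [3,3,3,4,4,4,3,4,3]
j=6: nums[6]=3 ≤ 3 → i=3, swap nums[3],nums[6] → [3,3,3,3,4,4,4,4,3]
j=7: nums[7]=4 > 3 → no swap
final swap nums[4],nums[8] → [3,3,3,3,3,4,4,4,4]; return 4
p = 4; k-1 = 7 > 4 ⇒ right

4; right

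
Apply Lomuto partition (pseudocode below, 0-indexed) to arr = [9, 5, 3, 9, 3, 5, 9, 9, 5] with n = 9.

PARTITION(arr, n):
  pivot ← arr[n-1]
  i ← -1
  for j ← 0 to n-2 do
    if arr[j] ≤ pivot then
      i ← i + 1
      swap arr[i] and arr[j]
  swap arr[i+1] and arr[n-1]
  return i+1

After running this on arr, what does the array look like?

[5, 3, 3, 5, 5, 9, 9, 9, 9]

pivot = arr[8] = 5; i = -1
j=0: arr[0]=9 > 5 → no swap
j=1: arr[1]=5 ≤ 5 → i=0, swap arr[0],arr[1] → [5, 9, 3, 9, 3, 5, 9, 9, 5]
j=2: arr[2]=3 ≤ 5 → i=1, swap arr[1],arr[2] → [5, 3, 9, 9, 3, 5, 9, 9, 5]
j=3: arr[3]=9 > 5 → no swap
j=4: arr[4]=3 ≤ 5 → i=2, swap arr[2],arr[4] → [5, 3, 3, 9, 9, 5, 9, 9, 5]
j=5: arr[5]=5 ≤ 5 → i=3, swap arr[3],arr[5] → [5, 3, 3, 5, 9, 9, 9, 9, 5]
j=6: arr[6]=9 > 5 → no swap
j=7: arr[7]=9 > 5 → no swap
final swap arr[4],arr[8] → [5, 3, 3, 5, 5, 9, 9, 9, 9]; return 4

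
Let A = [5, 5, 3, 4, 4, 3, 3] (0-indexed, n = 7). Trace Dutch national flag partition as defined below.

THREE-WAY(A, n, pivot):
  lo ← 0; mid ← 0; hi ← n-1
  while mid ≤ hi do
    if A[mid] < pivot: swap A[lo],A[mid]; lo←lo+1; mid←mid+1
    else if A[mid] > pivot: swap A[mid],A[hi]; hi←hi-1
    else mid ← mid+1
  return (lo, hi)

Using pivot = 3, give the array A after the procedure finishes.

lo=0 mid=0 hi=6
5>3: swap(0,6), hi=5 ⇒ [3, 5, 3, 4, 4, 3, 5]
3=3: mid=1
5>3: swap(1,5), hi=4 ⇒ [3, 3, 3, 4, 4, 5, 5]
3=3: mid=2
3=3: mid=3
4>3: swap(3,4), hi=3 ⇒ [3, 3, 3, 4, 4, 5, 5]
4>3: swap(3,3), hi=2 ⇒ [3, 3, 3, 4, 4, 5, 5]
done. lo=0 hi=2; A=[3, 3, 3, 4, 4, 5, 5]

[3, 3, 3, 4, 4, 5, 5]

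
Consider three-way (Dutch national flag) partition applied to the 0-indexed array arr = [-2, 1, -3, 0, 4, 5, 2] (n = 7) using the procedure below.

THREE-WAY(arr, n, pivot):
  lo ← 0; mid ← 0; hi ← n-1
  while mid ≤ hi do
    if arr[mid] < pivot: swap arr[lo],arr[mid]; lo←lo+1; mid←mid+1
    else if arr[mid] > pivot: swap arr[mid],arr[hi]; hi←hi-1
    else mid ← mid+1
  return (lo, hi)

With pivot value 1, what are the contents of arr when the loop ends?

pivot = 1; lo=0, mid=0, hi=6
arr[mid]=-2<1: swap arr[0],arr[0]; lo=1,mid=1 → [-2, 1, -3, 0, 4, 5, 2]
arr[mid]=1=1: mid=2
arr[mid]=-3<1: swap arr[1],arr[2]; lo=2,mid=3 → [-2, -3, 1, 0, 4, 5, 2]
arr[mid]=0<1: swap arr[2],arr[3]; lo=3,mid=4 → [-2, -3, 0, 1, 4, 5, 2]
arr[mid]=4>1: swap arr[4],arr[6]; hi=5 → [-2, -3, 0, 1, 2, 5, 4]
arr[mid]=2>1: swap arr[4],arr[5]; hi=4 → [-2, -3, 0, 1, 5, 2, 4]
arr[mid]=5>1: swap arr[4],arr[4]; hi=3 → [-2, -3, 0, 1, 5, 2, 4]
end: lo=3, hi=3; arr = [-2, -3, 0, 1, 5, 2, 4]

[-2, -3, 0, 1, 5, 2, 4]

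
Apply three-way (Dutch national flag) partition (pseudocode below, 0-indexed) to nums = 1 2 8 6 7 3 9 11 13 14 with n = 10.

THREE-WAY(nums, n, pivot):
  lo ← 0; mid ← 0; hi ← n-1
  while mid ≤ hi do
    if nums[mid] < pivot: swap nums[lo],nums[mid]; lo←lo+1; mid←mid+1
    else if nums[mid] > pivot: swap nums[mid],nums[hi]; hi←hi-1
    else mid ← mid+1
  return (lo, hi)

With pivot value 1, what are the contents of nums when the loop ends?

pivot = 1; lo=0, mid=0, hi=9
nums[mid]=1=1: mid=1
nums[mid]=2>1: swap nums[1],nums[9]; hi=8 → 1 14 8 6 7 3 9 11 13 2
nums[mid]=14>1: swap nums[1],nums[8]; hi=7 → 1 13 8 6 7 3 9 11 14 2
nums[mid]=13>1: swap nums[1],nums[7]; hi=6 → 1 11 8 6 7 3 9 13 14 2
nums[mid]=11>1: swap nums[1],nums[6]; hi=5 → 1 9 8 6 7 3 11 13 14 2
nums[mid]=9>1: swap nums[1],nums[5]; hi=4 → 1 3 8 6 7 9 11 13 14 2
nums[mid]=3>1: swap nums[1],nums[4]; hi=3 → 1 7 8 6 3 9 11 13 14 2
nums[mid]=7>1: swap nums[1],nums[3]; hi=2 → 1 6 8 7 3 9 11 13 14 2
nums[mid]=6>1: swap nums[1],nums[2]; hi=1 → 1 8 6 7 3 9 11 13 14 2
nums[mid]=8>1: swap nums[1],nums[1]; hi=0 → 1 8 6 7 3 9 11 13 14 2
end: lo=0, hi=0; nums = 1 8 6 7 3 9 11 13 14 2

1 8 6 7 3 9 11 13 14 2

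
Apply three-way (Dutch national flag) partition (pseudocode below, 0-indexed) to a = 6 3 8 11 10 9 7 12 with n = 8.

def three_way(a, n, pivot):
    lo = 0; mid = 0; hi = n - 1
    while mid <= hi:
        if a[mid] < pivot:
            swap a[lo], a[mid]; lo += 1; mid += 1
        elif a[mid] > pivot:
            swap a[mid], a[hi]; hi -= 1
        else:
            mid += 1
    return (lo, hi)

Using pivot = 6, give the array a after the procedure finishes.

pivot = 6; lo=0, mid=0, hi=7
a[mid]=6=6: mid=1
a[mid]=3<6: swap a[0],a[1]; lo=1,mid=2 → 3 6 8 11 10 9 7 12
a[mid]=8>6: swap a[2],a[7]; hi=6 → 3 6 12 11 10 9 7 8
a[mid]=12>6: swap a[2],a[6]; hi=5 → 3 6 7 11 10 9 12 8
a[mid]=7>6: swap a[2],a[5]; hi=4 → 3 6 9 11 10 7 12 8
a[mid]=9>6: swap a[2],a[4]; hi=3 → 3 6 10 11 9 7 12 8
a[mid]=10>6: swap a[2],a[3]; hi=2 → 3 6 11 10 9 7 12 8
a[mid]=11>6: swap a[2],a[2]; hi=1 → 3 6 11 10 9 7 12 8
end: lo=1, hi=1; a = 3 6 11 10 9 7 12 8

3 6 11 10 9 7 12 8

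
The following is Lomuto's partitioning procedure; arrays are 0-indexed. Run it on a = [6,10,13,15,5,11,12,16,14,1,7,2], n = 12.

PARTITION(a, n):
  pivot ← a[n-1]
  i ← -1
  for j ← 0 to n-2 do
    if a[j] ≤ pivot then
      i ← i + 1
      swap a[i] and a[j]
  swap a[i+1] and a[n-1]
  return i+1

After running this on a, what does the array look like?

[1,2,13,15,5,11,12,16,14,6,7,10]

pivot=2, i=-1
j=0: 6>2, skip
j=1: 10>2, skip
j=2: 13>2, skip
j=3: 15>2, skip
j=4: 5>2, skip
j=5: 11>2, skip
j=6: 12>2, skip
j=7: 16>2, skip
j=8: 14>2, skip
j=9: 1≤2, i=0, swap(0,9) ⇒ [1,10,13,15,5,11,12,16,14,6,7,2]
j=10: 7>2, skip
swap(1,11) ⇒ [1,2,13,15,5,11,12,16,14,6,7,10]; return 1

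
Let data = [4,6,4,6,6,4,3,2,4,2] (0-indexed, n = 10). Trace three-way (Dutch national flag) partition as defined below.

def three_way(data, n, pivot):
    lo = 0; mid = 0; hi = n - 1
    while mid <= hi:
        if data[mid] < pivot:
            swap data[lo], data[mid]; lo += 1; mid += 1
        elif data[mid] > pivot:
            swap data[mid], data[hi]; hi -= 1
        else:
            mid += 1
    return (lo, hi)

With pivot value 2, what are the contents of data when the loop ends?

[2,2,6,6,4,3,4,4,6,4]

lo=0 mid=0 hi=9
4>2: swap(0,9), hi=8 ⇒ [2,6,4,6,6,4,3,2,4,4]
2=2: mid=1
6>2: swap(1,8), hi=7 ⇒ [2,4,4,6,6,4,3,2,6,4]
4>2: swap(1,7), hi=6 ⇒ [2,2,4,6,6,4,3,4,6,4]
2=2: mid=2
4>2: swap(2,6), hi=5 ⇒ [2,2,3,6,6,4,4,4,6,4]
3>2: swap(2,5), hi=4 ⇒ [2,2,4,6,6,3,4,4,6,4]
4>2: swap(2,4), hi=3 ⇒ [2,2,6,6,4,3,4,4,6,4]
6>2: swap(2,3), hi=2 ⇒ [2,2,6,6,4,3,4,4,6,4]
6>2: swap(2,2), hi=1 ⇒ [2,2,6,6,4,3,4,4,6,4]
done. lo=0 hi=1; data=[2,2,6,6,4,3,4,4,6,4]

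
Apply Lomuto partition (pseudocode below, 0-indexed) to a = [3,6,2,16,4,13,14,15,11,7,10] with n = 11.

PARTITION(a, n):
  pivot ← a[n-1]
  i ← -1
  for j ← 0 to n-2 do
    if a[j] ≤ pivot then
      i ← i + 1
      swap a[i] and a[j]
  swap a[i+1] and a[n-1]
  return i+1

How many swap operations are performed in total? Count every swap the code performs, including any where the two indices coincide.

6

pivot=10, i=-1
j=0: 3≤10, i=0, swap(0,0) ⇒ [3,6,2,16,4,13,14,15,11,7,10]
j=1: 6≤10, i=1, swap(1,1) ⇒ [3,6,2,16,4,13,14,15,11,7,10]
j=2: 2≤10, i=2, swap(2,2) ⇒ [3,6,2,16,4,13,14,15,11,7,10]
j=3: 16>10, skip
j=4: 4≤10, i=3, swap(3,4) ⇒ [3,6,2,4,16,13,14,15,11,7,10]
j=5: 13>10, skip
j=6: 14>10, skip
j=7: 15>10, skip
j=8: 11>10, skip
j=9: 7≤10, i=4, swap(4,9) ⇒ [3,6,2,4,7,13,14,15,11,16,10]
swap(5,10) ⇒ [3,6,2,4,7,10,14,15,11,16,13]; return 5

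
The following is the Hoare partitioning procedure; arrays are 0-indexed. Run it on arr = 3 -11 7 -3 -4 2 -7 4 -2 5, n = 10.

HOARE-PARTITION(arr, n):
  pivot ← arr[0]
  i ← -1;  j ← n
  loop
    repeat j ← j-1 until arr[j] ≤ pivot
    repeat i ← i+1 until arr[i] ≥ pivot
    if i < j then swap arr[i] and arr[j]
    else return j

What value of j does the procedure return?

pivot=3
j stops at 8 (-2), i stops at 0 (3); swap ⇒ -2 -11 7 -3 -4 2 -7 4 3 5
j stops at 6 (-7), i stops at 2 (7); swap ⇒ -2 -11 -7 -3 -4 2 7 4 3 5
j stops at 5, i stops at 6; i≥j ⇒ return 5. arr=-2 -11 -7 -3 -4 2 7 4 3 5

5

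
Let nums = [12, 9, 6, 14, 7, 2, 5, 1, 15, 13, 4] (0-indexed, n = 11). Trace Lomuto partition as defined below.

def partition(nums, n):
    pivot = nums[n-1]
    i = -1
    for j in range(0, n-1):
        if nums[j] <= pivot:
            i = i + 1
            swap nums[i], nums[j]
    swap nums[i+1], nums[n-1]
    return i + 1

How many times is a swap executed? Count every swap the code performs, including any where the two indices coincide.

3

pivot=4, i=-1
j=0: 12>4, skip
j=1: 9>4, skip
j=2: 6>4, skip
j=3: 14>4, skip
j=4: 7>4, skip
j=5: 2≤4, i=0, swap(0,5) ⇒ [2, 9, 6, 14, 7, 12, 5, 1, 15, 13, 4]
j=6: 5>4, skip
j=7: 1≤4, i=1, swap(1,7) ⇒ [2, 1, 6, 14, 7, 12, 5, 9, 15, 13, 4]
j=8: 15>4, skip
j=9: 13>4, skip
swap(2,10) ⇒ [2, 1, 4, 14, 7, 12, 5, 9, 15, 13, 6]; return 2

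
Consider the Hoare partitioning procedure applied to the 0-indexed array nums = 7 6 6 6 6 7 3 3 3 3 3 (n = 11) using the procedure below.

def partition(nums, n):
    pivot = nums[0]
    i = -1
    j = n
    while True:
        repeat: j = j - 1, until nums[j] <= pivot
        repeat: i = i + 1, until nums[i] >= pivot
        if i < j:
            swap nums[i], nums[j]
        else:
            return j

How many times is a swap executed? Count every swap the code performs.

pivot=7
j stops at 10 (3), i stops at 0 (7); swap ⇒ 3 6 6 6 6 7 3 3 3 3 7
j stops at 9 (3), i stops at 5 (7); swap ⇒ 3 6 6 6 6 3 3 3 3 7 7
j stops at 8, i stops at 9; i≥j ⇒ return 8. nums=3 6 6 6 6 3 3 3 3 7 7

2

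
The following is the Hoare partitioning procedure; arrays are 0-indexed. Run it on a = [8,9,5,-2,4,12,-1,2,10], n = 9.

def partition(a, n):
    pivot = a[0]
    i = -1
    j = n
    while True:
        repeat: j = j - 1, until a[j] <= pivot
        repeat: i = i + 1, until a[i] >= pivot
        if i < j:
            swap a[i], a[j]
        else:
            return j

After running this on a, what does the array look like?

[2,-1,5,-2,4,12,9,8,10]

pivot=8
j stops at 7 (2), i stops at 0 (8); swap ⇒ [2,9,5,-2,4,12,-1,8,10]
j stops at 6 (-1), i stops at 1 (9); swap ⇒ [2,-1,5,-2,4,12,9,8,10]
j stops at 4, i stops at 5; i≥j ⇒ return 4. a=[2,-1,5,-2,4,12,9,8,10]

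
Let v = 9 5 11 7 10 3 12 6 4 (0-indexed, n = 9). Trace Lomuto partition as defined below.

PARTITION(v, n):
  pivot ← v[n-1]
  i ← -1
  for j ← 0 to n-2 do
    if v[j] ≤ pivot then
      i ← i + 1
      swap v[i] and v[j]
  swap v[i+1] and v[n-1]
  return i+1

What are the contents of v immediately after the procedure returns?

pivot=4, i=-1
j=0: 9>4, skip
j=1: 5>4, skip
j=2: 11>4, skip
j=3: 7>4, skip
j=4: 10>4, skip
j=5: 3≤4, i=0, swap(0,5) ⇒ 3 5 11 7 10 9 12 6 4
j=6: 12>4, skip
j=7: 6>4, skip
swap(1,8) ⇒ 3 4 11 7 10 9 12 6 5; return 1

3 4 11 7 10 9 12 6 5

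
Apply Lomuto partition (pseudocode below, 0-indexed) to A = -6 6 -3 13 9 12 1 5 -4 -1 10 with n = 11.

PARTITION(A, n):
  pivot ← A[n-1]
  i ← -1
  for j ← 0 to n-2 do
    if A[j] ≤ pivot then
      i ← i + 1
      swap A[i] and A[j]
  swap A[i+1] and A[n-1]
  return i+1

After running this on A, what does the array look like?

-6 6 -3 9 1 5 -4 -1 10 12 13

pivot=10, i=-1
j=0: -6≤10, i=0, swap(0,0) ⇒ -6 6 -3 13 9 12 1 5 -4 -1 10
j=1: 6≤10, i=1, swap(1,1) ⇒ -6 6 -3 13 9 12 1 5 -4 -1 10
j=2: -3≤10, i=2, swap(2,2) ⇒ -6 6 -3 13 9 12 1 5 -4 -1 10
j=3: 13>10, skip
j=4: 9≤10, i=3, swap(3,4) ⇒ -6 6 -3 9 13 12 1 5 -4 -1 10
j=5: 12>10, skip
j=6: 1≤10, i=4, swap(4,6) ⇒ -6 6 -3 9 1 12 13 5 -4 -1 10
j=7: 5≤10, i=5, swap(5,7) ⇒ -6 6 -3 9 1 5 13 12 -4 -1 10
j=8: -4≤10, i=6, swap(6,8) ⇒ -6 6 -3 9 1 5 -4 12 13 -1 10
j=9: -1≤10, i=7, swap(7,9) ⇒ -6 6 -3 9 1 5 -4 -1 13 12 10
swap(8,10) ⇒ -6 6 -3 9 1 5 -4 -1 10 12 13; return 8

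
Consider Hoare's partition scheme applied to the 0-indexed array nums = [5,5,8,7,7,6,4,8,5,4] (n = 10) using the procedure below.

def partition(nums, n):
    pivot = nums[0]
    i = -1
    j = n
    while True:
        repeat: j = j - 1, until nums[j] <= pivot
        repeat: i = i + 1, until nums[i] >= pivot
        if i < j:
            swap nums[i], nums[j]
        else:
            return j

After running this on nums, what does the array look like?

pivot=5
j stops at 9 (4), i stops at 0 (5); swap ⇒ [4,5,8,7,7,6,4,8,5,5]
j stops at 8 (5), i stops at 1 (5); swap ⇒ [4,5,8,7,7,6,4,8,5,5]
j stops at 6 (4), i stops at 2 (8); swap ⇒ [4,5,4,7,7,6,8,8,5,5]
j stops at 2, i stops at 3; i≥j ⇒ return 2. nums=[4,5,4,7,7,6,8,8,5,5]

[4,5,4,7,7,6,8,8,5,5]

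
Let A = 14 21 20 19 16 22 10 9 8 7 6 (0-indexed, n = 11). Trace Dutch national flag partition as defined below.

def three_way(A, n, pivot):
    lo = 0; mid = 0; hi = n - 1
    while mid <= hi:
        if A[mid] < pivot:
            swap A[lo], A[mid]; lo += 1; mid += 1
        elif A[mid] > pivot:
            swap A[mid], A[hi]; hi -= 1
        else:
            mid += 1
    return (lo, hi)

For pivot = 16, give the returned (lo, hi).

lo=0 mid=0 hi=10
14<16: swap(0,0), lo=1 mid=1 ⇒ 14 21 20 19 16 22 10 9 8 7 6
21>16: swap(1,10), hi=9 ⇒ 14 6 20 19 16 22 10 9 8 7 21
6<16: swap(1,1), lo=2 mid=2 ⇒ 14 6 20 19 16 22 10 9 8 7 21
20>16: swap(2,9), hi=8 ⇒ 14 6 7 19 16 22 10 9 8 20 21
7<16: swap(2,2), lo=3 mid=3 ⇒ 14 6 7 19 16 22 10 9 8 20 21
19>16: swap(3,8), hi=7 ⇒ 14 6 7 8 16 22 10 9 19 20 21
8<16: swap(3,3), lo=4 mid=4 ⇒ 14 6 7 8 16 22 10 9 19 20 21
16=16: mid=5
22>16: swap(5,7), hi=6 ⇒ 14 6 7 8 16 9 10 22 19 20 21
9<16: swap(4,5), lo=5 mid=6 ⇒ 14 6 7 8 9 16 10 22 19 20 21
10<16: swap(5,6), lo=6 mid=7 ⇒ 14 6 7 8 9 10 16 22 19 20 21
done. lo=6 hi=6; A=14 6 7 8 9 10 16 22 19 20 21

(6, 6)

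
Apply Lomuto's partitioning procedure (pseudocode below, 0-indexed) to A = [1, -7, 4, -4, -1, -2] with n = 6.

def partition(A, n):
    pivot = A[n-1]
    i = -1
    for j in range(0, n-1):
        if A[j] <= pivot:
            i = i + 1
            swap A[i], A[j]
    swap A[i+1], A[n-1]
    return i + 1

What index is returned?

2

pivot=-2, i=-1
j=0: 1>-2, skip
j=1: -7≤-2, i=0, swap(0,1) ⇒ [-7, 1, 4, -4, -1, -2]
j=2: 4>-2, skip
j=3: -4≤-2, i=1, swap(1,3) ⇒ [-7, -4, 4, 1, -1, -2]
j=4: -1>-2, skip
swap(2,5) ⇒ [-7, -4, -2, 1, -1, 4]; return 2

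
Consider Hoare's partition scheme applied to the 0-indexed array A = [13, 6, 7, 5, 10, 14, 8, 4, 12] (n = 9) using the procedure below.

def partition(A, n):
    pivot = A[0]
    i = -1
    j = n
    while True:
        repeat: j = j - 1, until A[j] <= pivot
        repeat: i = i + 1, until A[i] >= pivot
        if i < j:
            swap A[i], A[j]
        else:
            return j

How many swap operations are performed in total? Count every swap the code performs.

2

pivot=13
j stops at 8 (12), i stops at 0 (13); swap ⇒ [12, 6, 7, 5, 10, 14, 8, 4, 13]
j stops at 7 (4), i stops at 5 (14); swap ⇒ [12, 6, 7, 5, 10, 4, 8, 14, 13]
j stops at 6, i stops at 7; i≥j ⇒ return 6. A=[12, 6, 7, 5, 10, 4, 8, 14, 13]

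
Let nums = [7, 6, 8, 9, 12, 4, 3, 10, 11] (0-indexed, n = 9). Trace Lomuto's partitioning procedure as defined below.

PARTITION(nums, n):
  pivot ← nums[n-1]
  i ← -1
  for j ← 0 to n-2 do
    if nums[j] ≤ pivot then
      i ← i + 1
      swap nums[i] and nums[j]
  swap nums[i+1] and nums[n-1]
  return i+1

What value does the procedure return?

7

pivot = nums[8] = 11; i = -1
j=0: nums[0]=7 ≤ 11 → i=0, swap nums[0],nums[0] (no change) → [7, 6, 8, 9, 12, 4, 3, 10, 11]
j=1: nums[1]=6 ≤ 11 → i=1, swap nums[1],nums[1] (no change) → [7, 6, 8, 9, 12, 4, 3, 10, 11]
j=2: nums[2]=8 ≤ 11 → i=2, swap nums[2],nums[2] (no change) → [7, 6, 8, 9, 12, 4, 3, 10, 11]
j=3: nums[3]=9 ≤ 11 → i=3, swap nums[3],nums[3] (no change) → [7, 6, 8, 9, 12, 4, 3, 10, 11]
j=4: nums[4]=12 > 11 → no swap
j=5: nums[5]=4 ≤ 11 → i=4, swap nums[4],nums[5] → [7, 6, 8, 9, 4, 12, 3, 10, 11]
j=6: nums[6]=3 ≤ 11 → i=5, swap nums[5],nums[6] → [7, 6, 8, 9, 4, 3, 12, 10, 11]
j=7: nums[7]=10 ≤ 11 → i=6, swap nums[6],nums[7] → [7, 6, 8, 9, 4, 3, 10, 12, 11]
final swap nums[7],nums[8] → [7, 6, 8, 9, 4, 3, 10, 11, 12]; return 7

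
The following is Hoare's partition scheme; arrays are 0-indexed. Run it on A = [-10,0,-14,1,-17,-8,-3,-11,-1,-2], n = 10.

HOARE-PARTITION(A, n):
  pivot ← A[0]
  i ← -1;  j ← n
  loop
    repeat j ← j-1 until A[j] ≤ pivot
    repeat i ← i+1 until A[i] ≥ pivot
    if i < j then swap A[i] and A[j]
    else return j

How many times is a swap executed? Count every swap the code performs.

pivot=-10
j stops at 7 (-11), i stops at 0 (-10); swap ⇒ [-11,0,-14,1,-17,-8,-3,-10,-1,-2]
j stops at 4 (-17), i stops at 1 (0); swap ⇒ [-11,-17,-14,1,0,-8,-3,-10,-1,-2]
j stops at 2, i stops at 3; i≥j ⇒ return 2. A=[-11,-17,-14,1,0,-8,-3,-10,-1,-2]

2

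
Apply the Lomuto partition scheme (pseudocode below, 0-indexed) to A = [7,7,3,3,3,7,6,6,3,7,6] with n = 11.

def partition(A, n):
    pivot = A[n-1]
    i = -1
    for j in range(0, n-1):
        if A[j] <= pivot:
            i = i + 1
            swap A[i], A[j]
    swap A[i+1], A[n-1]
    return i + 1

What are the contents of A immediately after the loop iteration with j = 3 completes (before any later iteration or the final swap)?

pivot = A[10] = 6; i = -1
j=0: A[0]=7 > 6 → no swap
j=1: A[1]=7 > 6 → no swap
j=2: A[2]=3 ≤ 6 → i=0, swap A[0],A[2] → [3,7,7,3,3,7,6,6,3,7,6]
j=3: A[3]=3 ≤ 6 → i=1, swap A[1],A[3] → [3,3,7,7,3,7,6,6,3,7,6]
(after j=3) A = [3,3,7,7,3,7,6,6,3,7,6]

[3,3,7,7,3,7,6,6,3,7,6]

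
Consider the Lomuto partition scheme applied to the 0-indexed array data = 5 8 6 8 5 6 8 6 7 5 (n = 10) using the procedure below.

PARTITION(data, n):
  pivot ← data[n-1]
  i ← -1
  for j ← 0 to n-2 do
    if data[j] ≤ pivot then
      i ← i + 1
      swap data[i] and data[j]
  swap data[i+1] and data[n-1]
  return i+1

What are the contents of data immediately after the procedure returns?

pivot = data[9] = 5; i = -1
j=0: data[0]=5 ≤ 5 → i=0, swap data[0],data[0] (no change) → 5 8 6 8 5 6 8 6 7 5
j=1: data[1]=8 > 5 → no swap
j=2: data[2]=6 > 5 → no swap
j=3: data[3]=8 > 5 → no swap
j=4: data[4]=5 ≤ 5 → i=1, swap data[1],data[4] → 5 5 6 8 8 6 8 6 7 5
j=5: data[5]=6 > 5 → no swap
j=6: data[6]=8 > 5 → no swap
j=7: data[7]=6 > 5 → no swap
j=8: data[8]=7 > 5 → no swap
final swap data[2],data[9] → 5 5 5 8 8 6 8 6 7 6; return 2

5 5 5 8 8 6 8 6 7 6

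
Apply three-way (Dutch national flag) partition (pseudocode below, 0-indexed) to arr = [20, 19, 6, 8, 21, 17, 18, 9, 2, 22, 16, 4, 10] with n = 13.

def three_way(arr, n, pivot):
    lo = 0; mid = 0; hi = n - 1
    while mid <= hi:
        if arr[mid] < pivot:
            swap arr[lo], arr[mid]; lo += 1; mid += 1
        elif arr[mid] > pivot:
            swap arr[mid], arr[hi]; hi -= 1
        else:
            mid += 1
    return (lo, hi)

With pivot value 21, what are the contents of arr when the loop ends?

lo=0 mid=0 hi=12
20<21: swap(0,0), lo=1 mid=1 ⇒ [20, 19, 6, 8, 21, 17, 18, 9, 2, 22, 16, 4, 10]
19<21: swap(1,1), lo=2 mid=2 ⇒ [20, 19, 6, 8, 21, 17, 18, 9, 2, 22, 16, 4, 10]
6<21: swap(2,2), lo=3 mid=3 ⇒ [20, 19, 6, 8, 21, 17, 18, 9, 2, 22, 16, 4, 10]
8<21: swap(3,3), lo=4 mid=4 ⇒ [20, 19, 6, 8, 21, 17, 18, 9, 2, 22, 16, 4, 10]
21=21: mid=5
17<21: swap(4,5), lo=5 mid=6 ⇒ [20, 19, 6, 8, 17, 21, 18, 9, 2, 22, 16, 4, 10]
18<21: swap(5,6), lo=6 mid=7 ⇒ [20, 19, 6, 8, 17, 18, 21, 9, 2, 22, 16, 4, 10]
9<21: swap(6,7), lo=7 mid=8 ⇒ [20, 19, 6, 8, 17, 18, 9, 21, 2, 22, 16, 4, 10]
2<21: swap(7,8), lo=8 mid=9 ⇒ [20, 19, 6, 8, 17, 18, 9, 2, 21, 22, 16, 4, 10]
22>21: swap(9,12), hi=11 ⇒ [20, 19, 6, 8, 17, 18, 9, 2, 21, 10, 16, 4, 22]
10<21: swap(8,9), lo=9 mid=10 ⇒ [20, 19, 6, 8, 17, 18, 9, 2, 10, 21, 16, 4, 22]
16<21: swap(9,10), lo=10 mid=11 ⇒ [20, 19, 6, 8, 17, 18, 9, 2, 10, 16, 21, 4, 22]
4<21: swap(10,11), lo=11 mid=12 ⇒ [20, 19, 6, 8, 17, 18, 9, 2, 10, 16, 4, 21, 22]
done. lo=11 hi=11; arr=[20, 19, 6, 8, 17, 18, 9, 2, 10, 16, 4, 21, 22]

[20, 19, 6, 8, 17, 18, 9, 2, 10, 16, 4, 21, 22]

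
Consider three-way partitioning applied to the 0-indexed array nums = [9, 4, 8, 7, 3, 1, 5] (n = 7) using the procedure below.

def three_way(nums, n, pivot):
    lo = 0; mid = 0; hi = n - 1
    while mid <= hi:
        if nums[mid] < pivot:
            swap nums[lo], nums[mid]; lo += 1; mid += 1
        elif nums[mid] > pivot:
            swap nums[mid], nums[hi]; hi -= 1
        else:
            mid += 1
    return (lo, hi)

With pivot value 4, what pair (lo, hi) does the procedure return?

(2, 2)

pivot = 4; lo=0, mid=0, hi=6
nums[mid]=9>4: swap nums[0],nums[6]; hi=5 → [5, 4, 8, 7, 3, 1, 9]
nums[mid]=5>4: swap nums[0],nums[5]; hi=4 → [1, 4, 8, 7, 3, 5, 9]
nums[mid]=1<4: swap nums[0],nums[0]; lo=1,mid=1 → [1, 4, 8, 7, 3, 5, 9]
nums[mid]=4=4: mid=2
nums[mid]=8>4: swap nums[2],nums[4]; hi=3 → [1, 4, 3, 7, 8, 5, 9]
nums[mid]=3<4: swap nums[1],nums[2]; lo=2,mid=3 → [1, 3, 4, 7, 8, 5, 9]
nums[mid]=7>4: swap nums[3],nums[3]; hi=2 → [1, 3, 4, 7, 8, 5, 9]
end: lo=2, hi=2; nums = [1, 3, 4, 7, 8, 5, 9]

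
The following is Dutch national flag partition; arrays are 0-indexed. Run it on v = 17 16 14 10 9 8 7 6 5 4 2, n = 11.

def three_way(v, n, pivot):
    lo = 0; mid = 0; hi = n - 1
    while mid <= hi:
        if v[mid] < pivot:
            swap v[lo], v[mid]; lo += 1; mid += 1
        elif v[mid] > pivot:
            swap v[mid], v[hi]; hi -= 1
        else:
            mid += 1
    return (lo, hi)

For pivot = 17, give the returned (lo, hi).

(10, 10)

lo=0 mid=0 hi=10
17=17: mid=1
16<17: swap(0,1), lo=1 mid=2 ⇒ 16 17 14 10 9 8 7 6 5 4 2
14<17: swap(1,2), lo=2 mid=3 ⇒ 16 14 17 10 9 8 7 6 5 4 2
10<17: swap(2,3), lo=3 mid=4 ⇒ 16 14 10 17 9 8 7 6 5 4 2
9<17: swap(3,4), lo=4 mid=5 ⇒ 16 14 10 9 17 8 7 6 5 4 2
8<17: swap(4,5), lo=5 mid=6 ⇒ 16 14 10 9 8 17 7 6 5 4 2
7<17: swap(5,6), lo=6 mid=7 ⇒ 16 14 10 9 8 7 17 6 5 4 2
6<17: swap(6,7), lo=7 mid=8 ⇒ 16 14 10 9 8 7 6 17 5 4 2
5<17: swap(7,8), lo=8 mid=9 ⇒ 16 14 10 9 8 7 6 5 17 4 2
4<17: swap(8,9), lo=9 mid=10 ⇒ 16 14 10 9 8 7 6 5 4 17 2
2<17: swap(9,10), lo=10 mid=11 ⇒ 16 14 10 9 8 7 6 5 4 2 17
done. lo=10 hi=10; v=16 14 10 9 8 7 6 5 4 2 17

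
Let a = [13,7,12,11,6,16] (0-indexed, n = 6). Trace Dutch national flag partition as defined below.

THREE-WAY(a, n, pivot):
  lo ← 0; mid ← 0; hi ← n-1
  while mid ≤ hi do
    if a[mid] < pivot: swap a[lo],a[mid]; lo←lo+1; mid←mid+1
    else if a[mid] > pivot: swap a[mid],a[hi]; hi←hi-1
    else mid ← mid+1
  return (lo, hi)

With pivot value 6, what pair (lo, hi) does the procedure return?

pivot = 6; lo=0, mid=0, hi=5
a[mid]=13>6: swap a[0],a[5]; hi=4 → [16,7,12,11,6,13]
a[mid]=16>6: swap a[0],a[4]; hi=3 → [6,7,12,11,16,13]
a[mid]=6=6: mid=1
a[mid]=7>6: swap a[1],a[3]; hi=2 → [6,11,12,7,16,13]
a[mid]=11>6: swap a[1],a[2]; hi=1 → [6,12,11,7,16,13]
a[mid]=12>6: swap a[1],a[1]; hi=0 → [6,12,11,7,16,13]
end: lo=0, hi=0; a = [6,12,11,7,16,13]

(0, 0)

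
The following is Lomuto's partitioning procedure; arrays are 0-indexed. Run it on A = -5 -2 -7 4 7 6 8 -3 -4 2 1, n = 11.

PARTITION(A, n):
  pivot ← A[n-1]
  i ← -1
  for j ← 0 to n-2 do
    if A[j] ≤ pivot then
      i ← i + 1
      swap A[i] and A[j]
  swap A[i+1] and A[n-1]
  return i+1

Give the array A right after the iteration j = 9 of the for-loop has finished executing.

pivot = A[10] = 1; i = -1
j=0: A[0]=-5 ≤ 1 → i=0, swap A[0],A[0] (no change) → -5 -2 -7 4 7 6 8 -3 -4 2 1
j=1: A[1]=-2 ≤ 1 → i=1, swap A[1],A[1] (no change) → -5 -2 -7 4 7 6 8 -3 -4 2 1
j=2: A[2]=-7 ≤ 1 → i=2, swap A[2],A[2] (no change) → -5 -2 -7 4 7 6 8 -3 -4 2 1
j=3: A[3]=4 > 1 → no swap
j=4: A[4]=7 > 1 → no swap
j=5: A[5]=6 > 1 → no swap
j=6: A[6]=8 > 1 → no swap
j=7: A[7]=-3 ≤ 1 → i=3, swap A[3],A[7] → -5 -2 -7 -3 7 6 8 4 -4 2 1
j=8: A[8]=-4 ≤ 1 → i=4, swap A[4],A[8] → -5 -2 -7 -3 -4 6 8 4 7 2 1
j=9: A[9]=2 > 1 → no swap
(after j=9) A = -5 -2 -7 -3 -4 6 8 4 7 2 1

-5 -2 -7 -3 -4 6 8 4 7 2 1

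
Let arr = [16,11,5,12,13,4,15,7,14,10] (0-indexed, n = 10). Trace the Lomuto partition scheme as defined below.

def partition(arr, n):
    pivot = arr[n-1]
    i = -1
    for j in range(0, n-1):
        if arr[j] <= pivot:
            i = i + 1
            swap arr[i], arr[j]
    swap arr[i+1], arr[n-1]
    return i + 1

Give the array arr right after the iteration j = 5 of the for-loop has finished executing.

pivot = arr[9] = 10; i = -1
j=0: arr[0]=16 > 10 → no swap
j=1: arr[1]=11 > 10 → no swap
j=2: arr[2]=5 ≤ 10 → i=0, swap arr[0],arr[2] → [5,11,16,12,13,4,15,7,14,10]
j=3: arr[3]=12 > 10 → no swap
j=4: arr[4]=13 > 10 → no swap
j=5: arr[5]=4 ≤ 10 → i=1, swap arr[1],arr[5] → [5,4,16,12,13,11,15,7,14,10]
(after j=5) arr = [5,4,16,12,13,11,15,7,14,10]

[5,4,16,12,13,11,15,7,14,10]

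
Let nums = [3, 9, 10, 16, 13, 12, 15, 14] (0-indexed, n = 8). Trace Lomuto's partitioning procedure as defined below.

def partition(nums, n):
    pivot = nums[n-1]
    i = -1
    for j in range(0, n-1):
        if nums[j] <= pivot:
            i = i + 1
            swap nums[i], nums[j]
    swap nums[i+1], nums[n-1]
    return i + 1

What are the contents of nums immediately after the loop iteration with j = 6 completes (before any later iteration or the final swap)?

[3, 9, 10, 13, 12, 16, 15, 14]

pivot = nums[7] = 14; i = -1
j=0: nums[0]=3 ≤ 14 → i=0, swap nums[0],nums[0] (no change) → [3, 9, 10, 16, 13, 12, 15, 14]
j=1: nums[1]=9 ≤ 14 → i=1, swap nums[1],nums[1] (no change) → [3, 9, 10, 16, 13, 12, 15, 14]
j=2: nums[2]=10 ≤ 14 → i=2, swap nums[2],nums[2] (no change) → [3, 9, 10, 16, 13, 12, 15, 14]
j=3: nums[3]=16 > 14 → no swap
j=4: nums[4]=13 ≤ 14 → i=3, swap nums[3],nums[4] → [3, 9, 10, 13, 16, 12, 15, 14]
j=5: nums[5]=12 ≤ 14 → i=4, swap nums[4],nums[5] → [3, 9, 10, 13, 12, 16, 15, 14]
j=6: nums[6]=15 > 14 → no swap
(after j=6) nums = [3, 9, 10, 13, 12, 16, 15, 14]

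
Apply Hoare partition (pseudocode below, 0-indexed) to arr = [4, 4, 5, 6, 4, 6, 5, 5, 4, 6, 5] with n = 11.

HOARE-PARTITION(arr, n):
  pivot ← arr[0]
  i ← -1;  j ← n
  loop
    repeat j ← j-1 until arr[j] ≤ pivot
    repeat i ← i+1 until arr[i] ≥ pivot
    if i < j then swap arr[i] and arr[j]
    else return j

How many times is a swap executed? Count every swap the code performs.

2

pivot=4
j stops at 8 (4), i stops at 0 (4); swap ⇒ [4, 4, 5, 6, 4, 6, 5, 5, 4, 6, 5]
j stops at 4 (4), i stops at 1 (4); swap ⇒ [4, 4, 5, 6, 4, 6, 5, 5, 4, 6, 5]
j stops at 1, i stops at 2; i≥j ⇒ return 1. arr=[4, 4, 5, 6, 4, 6, 5, 5, 4, 6, 5]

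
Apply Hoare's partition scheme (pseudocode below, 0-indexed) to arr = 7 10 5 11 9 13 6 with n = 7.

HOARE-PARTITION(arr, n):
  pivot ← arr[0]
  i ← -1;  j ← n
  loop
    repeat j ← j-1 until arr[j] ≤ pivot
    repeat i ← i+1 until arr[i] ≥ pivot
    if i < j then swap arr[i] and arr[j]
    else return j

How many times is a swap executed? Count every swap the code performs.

pivot=7
j stops at 6 (6), i stops at 0 (7); swap ⇒ 6 10 5 11 9 13 7
j stops at 2 (5), i stops at 1 (10); swap ⇒ 6 5 10 11 9 13 7
j stops at 1, i stops at 2; i≥j ⇒ return 1. arr=6 5 10 11 9 13 7

2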